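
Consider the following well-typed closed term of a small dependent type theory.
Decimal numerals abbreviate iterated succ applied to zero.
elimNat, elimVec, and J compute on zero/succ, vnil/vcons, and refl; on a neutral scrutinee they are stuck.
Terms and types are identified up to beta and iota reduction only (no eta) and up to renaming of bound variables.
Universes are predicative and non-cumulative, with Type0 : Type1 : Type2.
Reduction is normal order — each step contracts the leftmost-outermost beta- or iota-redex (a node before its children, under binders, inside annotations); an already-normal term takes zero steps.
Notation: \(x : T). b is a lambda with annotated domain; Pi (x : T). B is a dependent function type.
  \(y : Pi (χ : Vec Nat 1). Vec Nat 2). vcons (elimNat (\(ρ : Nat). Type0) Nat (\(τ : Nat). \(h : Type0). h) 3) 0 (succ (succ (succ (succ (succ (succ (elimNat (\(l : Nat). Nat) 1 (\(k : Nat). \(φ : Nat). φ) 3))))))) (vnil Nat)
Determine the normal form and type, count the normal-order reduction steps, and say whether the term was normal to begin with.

resulting normal form:
  \(y : Pi (χ : Vec Nat 1). Vec Nat 2). vcons Nat 0 7 (vnil Nat)
type:
  Pi (y : Pi (χ : Vec Nat 1). Vec Nat 2). Vec Nat 1
steps to reach normal form (normal order): 20
started in normal form: no
first contracted redex: an elimNat iota-redex


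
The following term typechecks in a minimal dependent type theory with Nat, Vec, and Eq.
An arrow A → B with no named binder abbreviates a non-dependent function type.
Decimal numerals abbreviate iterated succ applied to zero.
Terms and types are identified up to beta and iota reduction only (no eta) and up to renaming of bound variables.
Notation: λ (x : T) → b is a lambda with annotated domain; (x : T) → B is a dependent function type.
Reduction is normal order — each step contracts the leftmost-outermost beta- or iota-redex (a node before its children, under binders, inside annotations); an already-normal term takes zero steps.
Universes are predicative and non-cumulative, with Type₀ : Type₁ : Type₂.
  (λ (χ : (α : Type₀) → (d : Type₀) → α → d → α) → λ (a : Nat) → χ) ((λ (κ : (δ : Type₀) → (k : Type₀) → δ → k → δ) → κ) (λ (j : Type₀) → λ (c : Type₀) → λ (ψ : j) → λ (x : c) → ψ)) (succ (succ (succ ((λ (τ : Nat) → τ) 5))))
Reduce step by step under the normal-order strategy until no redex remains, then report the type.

normal-order reduction:
  (λ (χ : (α : Type₀) → (d : Type₀) → α → d → α) → λ (a : Nat) → χ) ((λ (κ : (δ : Type₀) → (k : Type₀) → δ → k → δ) → κ) (λ (j : Type₀) → λ (c : Type₀) → λ (ψ : j) → λ (x : c) → ψ)) (succ (succ (succ ((λ (τ : Nat) → τ) 5))))
  ~> (λ (χ : Nat) → (λ (α : (d : Type₀) → (a : Type₀) → d → a → d) → α) (λ (κ : Type₀) → λ (δ : Type₀) → λ (k : κ) → λ (j : δ) → k)) (succ (succ (succ ((λ (c : Nat) → c) 5))))
  ~> (λ (χ : (α : Type₀) → (d : Type₀) → α → d → α) → χ) (λ (a : Type₀) → λ (κ : Type₀) → λ (δ : a) → λ (k : κ) → δ)
  ~> λ (χ : Type₀) → λ (α : Type₀) → λ (d : χ) → λ (a : α) → d
inferred type:
  (χ : Type₀) → (α : Type₀) → χ → α → χ


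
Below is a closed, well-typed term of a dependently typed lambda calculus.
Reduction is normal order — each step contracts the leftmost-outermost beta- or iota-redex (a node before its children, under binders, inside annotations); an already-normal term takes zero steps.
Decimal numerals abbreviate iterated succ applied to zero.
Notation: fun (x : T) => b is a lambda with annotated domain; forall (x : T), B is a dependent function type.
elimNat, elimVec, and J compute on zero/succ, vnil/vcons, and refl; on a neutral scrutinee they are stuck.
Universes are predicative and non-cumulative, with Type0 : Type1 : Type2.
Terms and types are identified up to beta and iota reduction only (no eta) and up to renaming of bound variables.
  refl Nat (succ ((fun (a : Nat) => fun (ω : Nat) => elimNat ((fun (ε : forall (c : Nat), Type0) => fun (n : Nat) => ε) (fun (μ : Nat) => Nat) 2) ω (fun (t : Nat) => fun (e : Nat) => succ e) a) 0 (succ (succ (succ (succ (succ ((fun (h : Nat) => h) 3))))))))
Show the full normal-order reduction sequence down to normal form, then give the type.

normal-order reduction:
  refl Nat (succ ((fun (a : Nat) => fun (ω : Nat) => elimNat ((fun (ε : forall (c : Nat), Type0) => fun (n : Nat) => ε) (fun (μ : Nat) => Nat) 2) ω (fun (t : Nat) => fun (e : Nat) => succ e) a) 0 (succ (succ (succ (succ (succ ((fun (h : Nat) => h) 3))))))))
  ~> refl Nat (succ ((fun (a : Nat) => elimNat ((fun (ω : forall (ε : Nat), Type0) => fun (c : Nat) => ω) (fun (n : Nat) => Nat) 2) a (fun (μ : Nat) => fun (t : Nat) => succ t) 0) (succ (succ (succ (succ (succ ((fun (e : Nat) => e) 3))))))))
  ~> refl Nat (succ (elimNat ((fun (a : forall (ω : Nat), Type0) => fun (ε : Nat) => a) (fun (c : Nat) => Nat) 2) (succ (succ (succ (succ (succ ((fun (n : Nat) => n) 3)))))) (fun (μ : Nat) => fun (t : Nat) => succ t) 0))
  ~> refl Nat (succ (succ (succ (succ (succ (succ ((fun (a : Nat) => a) 3)))))))
  ~> refl Nat 9
the term's type:
  Eq Nat 9 9


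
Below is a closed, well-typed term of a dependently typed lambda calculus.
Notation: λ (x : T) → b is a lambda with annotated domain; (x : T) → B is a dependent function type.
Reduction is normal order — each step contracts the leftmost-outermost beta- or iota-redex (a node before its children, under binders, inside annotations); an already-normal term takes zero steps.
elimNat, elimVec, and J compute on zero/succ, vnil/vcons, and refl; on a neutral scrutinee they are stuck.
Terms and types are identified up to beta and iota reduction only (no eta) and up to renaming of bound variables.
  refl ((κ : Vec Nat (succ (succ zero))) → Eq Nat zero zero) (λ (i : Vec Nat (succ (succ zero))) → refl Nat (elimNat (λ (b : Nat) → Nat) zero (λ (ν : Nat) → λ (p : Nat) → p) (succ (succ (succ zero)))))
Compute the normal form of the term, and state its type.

reduced normal form:
  refl ((κ : Vec Nat (succ (succ zero))) → Eq Nat zero zero) (λ (i : Vec Nat (succ (succ zero))) → refl Nat zero)
type:
  Eq ((κ : Vec Nat (succ (succ zero))) → Eq Nat zero zero) (λ (i : Vec Nat (succ (succ zero))) → refl Nat zero) (λ (b : Vec Nat (succ (succ zero))) → refl Nat zero)
observation: the first redex contracted is an elimNat iota-redex; the normal form is reached in 10 normal-order steps.


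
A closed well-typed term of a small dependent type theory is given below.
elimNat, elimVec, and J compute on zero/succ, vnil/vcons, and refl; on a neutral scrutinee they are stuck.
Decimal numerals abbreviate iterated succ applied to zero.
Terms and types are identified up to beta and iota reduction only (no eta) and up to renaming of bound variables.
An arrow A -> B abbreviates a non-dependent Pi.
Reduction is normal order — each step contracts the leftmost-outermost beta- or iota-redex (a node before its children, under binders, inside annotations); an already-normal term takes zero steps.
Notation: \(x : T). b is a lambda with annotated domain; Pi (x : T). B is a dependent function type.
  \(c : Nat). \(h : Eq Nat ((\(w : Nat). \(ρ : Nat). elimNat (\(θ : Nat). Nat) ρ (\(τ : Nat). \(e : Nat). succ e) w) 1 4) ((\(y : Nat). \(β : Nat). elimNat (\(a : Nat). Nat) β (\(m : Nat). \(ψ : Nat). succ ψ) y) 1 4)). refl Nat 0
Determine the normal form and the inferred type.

reduced normal form:
  \(c : Nat). \(h : Eq Nat 5 5). refl Nat 0
type:
  Nat -> Eq Nat 5 5 -> Eq Nat 0 0
observation: the term reaches its normal form after 12 normal-order steps.


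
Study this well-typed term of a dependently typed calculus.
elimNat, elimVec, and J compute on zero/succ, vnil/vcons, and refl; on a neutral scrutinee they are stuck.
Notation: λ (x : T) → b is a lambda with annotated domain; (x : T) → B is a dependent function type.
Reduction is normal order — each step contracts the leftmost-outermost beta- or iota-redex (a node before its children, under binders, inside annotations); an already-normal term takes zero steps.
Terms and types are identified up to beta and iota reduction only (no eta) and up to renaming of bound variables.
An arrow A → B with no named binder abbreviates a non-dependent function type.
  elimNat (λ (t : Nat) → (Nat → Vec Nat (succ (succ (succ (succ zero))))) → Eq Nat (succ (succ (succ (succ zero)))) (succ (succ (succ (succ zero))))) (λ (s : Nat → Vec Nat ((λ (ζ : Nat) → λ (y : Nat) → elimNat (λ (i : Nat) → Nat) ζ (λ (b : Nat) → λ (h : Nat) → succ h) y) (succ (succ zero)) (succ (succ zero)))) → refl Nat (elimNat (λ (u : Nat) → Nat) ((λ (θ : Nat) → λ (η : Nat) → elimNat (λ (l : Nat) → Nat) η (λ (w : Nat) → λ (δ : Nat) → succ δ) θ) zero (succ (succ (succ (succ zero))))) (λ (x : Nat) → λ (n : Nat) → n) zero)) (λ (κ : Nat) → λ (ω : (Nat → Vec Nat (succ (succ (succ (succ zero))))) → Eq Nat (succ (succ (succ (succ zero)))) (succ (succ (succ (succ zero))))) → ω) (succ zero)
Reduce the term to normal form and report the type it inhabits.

resulting normal form:
  λ (t : Nat → Vec Nat (succ (succ (succ (succ zero))))) → refl Nat (succ (succ (succ (succ zero))))
inferred type:
  (Nat → Vec Nat (succ (succ (succ (succ zero))))) → Eq Nat (succ (succ (succ (succ zero)))) (succ (succ (succ (succ zero))))


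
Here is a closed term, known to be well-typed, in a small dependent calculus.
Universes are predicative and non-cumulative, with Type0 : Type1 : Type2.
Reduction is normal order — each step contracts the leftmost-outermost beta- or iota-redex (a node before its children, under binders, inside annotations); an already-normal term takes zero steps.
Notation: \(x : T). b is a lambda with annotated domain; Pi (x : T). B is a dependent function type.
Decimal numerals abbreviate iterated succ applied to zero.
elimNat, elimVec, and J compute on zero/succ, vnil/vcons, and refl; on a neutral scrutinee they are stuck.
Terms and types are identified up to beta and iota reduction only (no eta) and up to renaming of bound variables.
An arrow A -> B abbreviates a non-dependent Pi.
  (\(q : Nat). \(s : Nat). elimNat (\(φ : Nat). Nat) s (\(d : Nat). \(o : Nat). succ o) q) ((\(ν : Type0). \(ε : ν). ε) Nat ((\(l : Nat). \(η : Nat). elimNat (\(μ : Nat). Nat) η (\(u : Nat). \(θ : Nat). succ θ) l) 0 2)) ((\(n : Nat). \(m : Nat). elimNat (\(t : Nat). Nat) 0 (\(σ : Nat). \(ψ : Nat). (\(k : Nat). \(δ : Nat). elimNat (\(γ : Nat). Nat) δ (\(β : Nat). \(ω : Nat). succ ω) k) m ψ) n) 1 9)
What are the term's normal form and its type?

resulting normal form:
  11
the term's type:
  Nat
observation: the term reaches its normal form after 50 normal-order steps.


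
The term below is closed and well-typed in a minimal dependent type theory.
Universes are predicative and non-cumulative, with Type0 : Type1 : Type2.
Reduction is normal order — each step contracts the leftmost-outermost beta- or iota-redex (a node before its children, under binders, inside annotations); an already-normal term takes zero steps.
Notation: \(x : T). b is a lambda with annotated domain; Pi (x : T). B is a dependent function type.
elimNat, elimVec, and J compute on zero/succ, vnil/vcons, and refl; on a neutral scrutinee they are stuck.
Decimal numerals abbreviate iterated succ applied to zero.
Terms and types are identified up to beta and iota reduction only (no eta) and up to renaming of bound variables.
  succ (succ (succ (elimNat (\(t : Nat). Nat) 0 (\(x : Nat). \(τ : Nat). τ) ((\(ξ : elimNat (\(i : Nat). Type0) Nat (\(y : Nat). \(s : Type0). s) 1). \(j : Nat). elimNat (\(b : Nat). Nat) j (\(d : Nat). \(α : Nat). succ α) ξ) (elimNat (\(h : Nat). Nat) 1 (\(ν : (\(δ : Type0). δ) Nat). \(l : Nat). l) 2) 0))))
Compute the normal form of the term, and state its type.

normal form:
  3
type:
  Nat


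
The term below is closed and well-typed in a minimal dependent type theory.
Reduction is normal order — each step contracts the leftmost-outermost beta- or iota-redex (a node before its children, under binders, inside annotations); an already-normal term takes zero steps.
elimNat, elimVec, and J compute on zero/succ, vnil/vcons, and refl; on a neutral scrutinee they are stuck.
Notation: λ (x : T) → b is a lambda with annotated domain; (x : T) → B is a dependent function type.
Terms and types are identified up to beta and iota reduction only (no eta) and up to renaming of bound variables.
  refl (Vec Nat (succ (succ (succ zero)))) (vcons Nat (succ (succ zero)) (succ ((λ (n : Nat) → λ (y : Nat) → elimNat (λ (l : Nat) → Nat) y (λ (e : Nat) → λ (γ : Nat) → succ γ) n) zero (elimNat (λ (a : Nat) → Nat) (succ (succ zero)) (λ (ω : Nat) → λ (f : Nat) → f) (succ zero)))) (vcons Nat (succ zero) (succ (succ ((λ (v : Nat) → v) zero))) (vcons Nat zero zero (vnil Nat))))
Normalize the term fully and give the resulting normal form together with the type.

reduced normal form:
  refl (Vec Nat (succ (succ (succ zero)))) (vcons Nat (succ (succ zero)) (succ (succ (succ zero))) (vcons Nat (succ zero) (succ (succ zero)) (vcons Nat zero zero (vnil Nat))))
the term's type:
  Eq (Vec Nat (succ (succ (succ zero)))) (vcons Nat (succ (succ zero)) (succ (succ (succ zero))) (vcons Nat (succ zero) (succ (succ zero)) (vcons Nat zero zero (vnil Nat)))) (vcons Nat (succ (succ zero)) (succ (succ (succ zero))) (vcons Nat (succ zero) (succ (succ zero)) (vcons Nat zero zero (vnil Nat))))


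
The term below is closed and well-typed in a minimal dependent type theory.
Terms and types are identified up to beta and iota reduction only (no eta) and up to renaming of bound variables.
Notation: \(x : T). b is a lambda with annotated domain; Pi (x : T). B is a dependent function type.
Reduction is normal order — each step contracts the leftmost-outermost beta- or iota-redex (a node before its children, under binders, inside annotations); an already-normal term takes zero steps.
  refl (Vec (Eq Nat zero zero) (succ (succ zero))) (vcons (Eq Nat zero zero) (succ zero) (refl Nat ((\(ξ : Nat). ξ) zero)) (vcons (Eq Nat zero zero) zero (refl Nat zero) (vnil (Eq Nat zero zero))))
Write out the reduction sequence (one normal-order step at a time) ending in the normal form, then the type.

normal-order reduction sequence:
  refl (Vec (Eq Nat zero zero) (succ (succ zero))) (vcons (Eq Nat zero zero) (succ zero) (refl Nat ((\(ξ : Nat). ξ) zero)) (vcons (Eq Nat zero zero) zero (refl Nat zero) (vnil (Eq Nat zero zero))))
  ~> refl (Vec (Eq Nat zero zero) (succ (succ zero))) (vcons (Eq Nat zero zero) (succ zero) (refl Nat zero) (vcons (Eq Nat zero zero) zero (refl Nat zero) (vnil (Eq Nat zero zero))))
the term's type:
  Eq (Vec (Eq Nat zero zero) (succ (succ zero))) (vcons (Eq Nat zero zero) (succ zero) (refl Nat zero) (vcons (Eq Nat zero zero) zero (refl Nat zero) (vnil (Eq Nat zero zero)))) (vcons (Eq Nat zero zero) (succ zero) (refl Nat zero) (vcons (Eq Nat zero zero) zero (refl Nat zero) (vnil (Eq Nat zero zero))))


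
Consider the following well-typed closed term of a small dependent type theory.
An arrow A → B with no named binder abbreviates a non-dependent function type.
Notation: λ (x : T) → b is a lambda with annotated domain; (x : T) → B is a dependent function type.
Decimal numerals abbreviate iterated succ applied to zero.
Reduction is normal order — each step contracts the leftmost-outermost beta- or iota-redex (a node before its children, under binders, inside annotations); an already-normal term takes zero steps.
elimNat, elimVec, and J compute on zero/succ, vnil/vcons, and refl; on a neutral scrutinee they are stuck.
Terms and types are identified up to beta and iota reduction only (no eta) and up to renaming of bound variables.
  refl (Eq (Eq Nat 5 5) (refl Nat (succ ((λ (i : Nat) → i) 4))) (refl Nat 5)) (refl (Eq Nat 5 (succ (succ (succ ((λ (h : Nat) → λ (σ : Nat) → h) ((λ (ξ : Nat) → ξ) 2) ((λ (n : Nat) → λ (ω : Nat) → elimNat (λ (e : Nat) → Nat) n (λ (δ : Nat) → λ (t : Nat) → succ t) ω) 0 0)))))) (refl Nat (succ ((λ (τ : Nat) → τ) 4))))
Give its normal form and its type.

resulting normal form:
  refl (Eq (Eq Nat 5 5) (refl Nat 5) (refl Nat 5)) (refl (Eq Nat 5 5) (refl Nat 5))
the term's type:
  Eq (Eq (Eq Nat 5 5) (refl Nat 5) (refl Nat 5)) (refl (Eq Nat 5 5) (refl Nat 5)) (refl (Eq Nat 5 5) (refl Nat 5))
observation: normalization takes exactly 5 steps under the normal-order strategy.


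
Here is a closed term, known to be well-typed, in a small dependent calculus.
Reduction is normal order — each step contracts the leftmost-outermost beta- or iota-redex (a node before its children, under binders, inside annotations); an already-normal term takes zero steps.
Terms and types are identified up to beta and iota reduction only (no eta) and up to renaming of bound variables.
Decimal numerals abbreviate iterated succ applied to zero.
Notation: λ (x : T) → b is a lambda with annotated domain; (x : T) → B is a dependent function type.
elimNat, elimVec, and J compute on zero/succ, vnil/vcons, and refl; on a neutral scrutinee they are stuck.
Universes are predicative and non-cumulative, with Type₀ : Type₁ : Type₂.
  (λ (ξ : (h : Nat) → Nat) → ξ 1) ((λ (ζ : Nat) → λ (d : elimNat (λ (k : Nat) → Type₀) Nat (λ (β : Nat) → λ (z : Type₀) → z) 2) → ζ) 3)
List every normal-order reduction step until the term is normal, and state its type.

reduction (normal order):
  (λ (ξ : (h : Nat) → Nat) → ξ 1) ((λ (ζ : Nat) → λ (d : elimNat (λ (k : Nat) → Type₀) Nat (λ (β : Nat) → λ (z : Type₀) → z) 2) → ζ) 3)
  ~> (λ (ξ : Nat) → λ (h : elimNat (λ (ζ : Nat) → Type₀) Nat (λ (d : Nat) → λ (k : Type₀) → k) 2) → ξ) 3 1
  ~> (λ (ξ : elimNat (λ (h : Nat) → Type₀) Nat (λ (ζ : Nat) → λ (d : Type₀) → d) 2) → 3) 1
  ~> 3
type:
  Nat


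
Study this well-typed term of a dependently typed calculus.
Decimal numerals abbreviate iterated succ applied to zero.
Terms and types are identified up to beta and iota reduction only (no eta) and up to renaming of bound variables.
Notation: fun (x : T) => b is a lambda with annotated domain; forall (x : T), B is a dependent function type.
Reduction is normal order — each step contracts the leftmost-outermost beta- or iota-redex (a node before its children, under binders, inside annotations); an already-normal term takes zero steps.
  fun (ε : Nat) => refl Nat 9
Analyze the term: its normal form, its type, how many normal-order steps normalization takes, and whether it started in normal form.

normal form:
  fun (ε : Nat) => refl Nat 9
inferred type:
  forall (ε : Nat), Eq Nat 9 9
normal-order step count: 0
term was already normal: yes


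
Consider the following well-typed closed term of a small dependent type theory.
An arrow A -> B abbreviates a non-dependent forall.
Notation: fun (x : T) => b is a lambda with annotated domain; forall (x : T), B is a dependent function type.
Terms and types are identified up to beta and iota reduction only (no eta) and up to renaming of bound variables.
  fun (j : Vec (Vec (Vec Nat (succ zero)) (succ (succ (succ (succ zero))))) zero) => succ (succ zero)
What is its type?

the term's type:
  Vec (Vec (Vec Nat (succ zero)) (succ (succ (succ (succ zero))))) zero -> Nat


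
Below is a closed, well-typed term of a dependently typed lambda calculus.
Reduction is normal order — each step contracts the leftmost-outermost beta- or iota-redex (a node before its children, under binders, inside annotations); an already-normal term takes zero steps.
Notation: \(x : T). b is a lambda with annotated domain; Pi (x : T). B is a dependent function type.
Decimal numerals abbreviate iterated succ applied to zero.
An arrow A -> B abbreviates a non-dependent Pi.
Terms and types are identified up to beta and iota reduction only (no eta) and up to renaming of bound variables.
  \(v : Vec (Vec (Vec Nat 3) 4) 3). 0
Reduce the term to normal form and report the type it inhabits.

resulting normal form:
  \(v : Vec (Vec (Vec Nat 3) 4) 3). 0
type:
  Vec (Vec (Vec Nat 3) 4) 3 -> Nat
observation: the term is already in normal form.


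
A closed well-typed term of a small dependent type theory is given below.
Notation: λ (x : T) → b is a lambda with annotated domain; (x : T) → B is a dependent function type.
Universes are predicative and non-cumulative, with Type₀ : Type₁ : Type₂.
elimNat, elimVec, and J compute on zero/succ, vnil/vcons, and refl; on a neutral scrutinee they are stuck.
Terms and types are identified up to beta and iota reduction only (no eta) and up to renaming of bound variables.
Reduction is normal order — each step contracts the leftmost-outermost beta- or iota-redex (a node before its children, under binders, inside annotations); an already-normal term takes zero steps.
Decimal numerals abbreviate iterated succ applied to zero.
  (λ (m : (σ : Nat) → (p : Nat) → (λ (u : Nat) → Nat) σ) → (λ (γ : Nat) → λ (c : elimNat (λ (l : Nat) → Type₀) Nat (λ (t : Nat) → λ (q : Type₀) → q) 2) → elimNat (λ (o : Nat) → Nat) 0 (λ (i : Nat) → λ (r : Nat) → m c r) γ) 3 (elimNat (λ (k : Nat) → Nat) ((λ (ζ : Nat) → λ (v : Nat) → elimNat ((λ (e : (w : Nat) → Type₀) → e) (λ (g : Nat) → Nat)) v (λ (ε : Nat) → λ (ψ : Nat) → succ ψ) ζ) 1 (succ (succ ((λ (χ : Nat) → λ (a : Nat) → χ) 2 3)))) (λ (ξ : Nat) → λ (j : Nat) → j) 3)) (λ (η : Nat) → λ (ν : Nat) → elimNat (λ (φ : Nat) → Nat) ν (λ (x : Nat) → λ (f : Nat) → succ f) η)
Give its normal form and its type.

reduced normal form:
  15
type:
  Nat


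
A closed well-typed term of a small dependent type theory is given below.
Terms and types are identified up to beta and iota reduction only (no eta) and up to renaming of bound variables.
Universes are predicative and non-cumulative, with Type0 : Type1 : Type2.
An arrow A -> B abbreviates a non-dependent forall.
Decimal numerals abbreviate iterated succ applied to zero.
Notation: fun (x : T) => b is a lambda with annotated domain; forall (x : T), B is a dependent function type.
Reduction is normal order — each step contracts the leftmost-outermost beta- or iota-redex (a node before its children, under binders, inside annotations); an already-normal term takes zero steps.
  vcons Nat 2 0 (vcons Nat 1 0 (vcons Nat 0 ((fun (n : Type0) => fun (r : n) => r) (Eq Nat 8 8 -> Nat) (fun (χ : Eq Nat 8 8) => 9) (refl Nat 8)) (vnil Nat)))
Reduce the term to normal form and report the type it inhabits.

reduced normal form:
  vcons Nat 2 0 (vcons Nat 1 0 (vcons Nat 0 9 (vnil Nat)))
type:
  Vec Nat 3
observation: reduction starts at a beta-redex, and 3 normal-order steps reach the normal form.


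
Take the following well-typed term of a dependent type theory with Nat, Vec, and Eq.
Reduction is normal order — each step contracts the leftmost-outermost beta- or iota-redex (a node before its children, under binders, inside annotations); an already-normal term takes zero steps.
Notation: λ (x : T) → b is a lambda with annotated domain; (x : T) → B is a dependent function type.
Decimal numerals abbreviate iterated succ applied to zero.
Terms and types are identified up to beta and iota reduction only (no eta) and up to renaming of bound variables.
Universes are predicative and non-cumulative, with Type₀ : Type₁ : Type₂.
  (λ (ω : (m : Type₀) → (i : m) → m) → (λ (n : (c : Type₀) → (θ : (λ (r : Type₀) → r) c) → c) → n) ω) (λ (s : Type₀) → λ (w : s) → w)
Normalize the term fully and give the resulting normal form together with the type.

normal form:
  λ (ω : Type₀) → λ (m : ω) → m
inferred type:
  (ω : Type₀) → (m : ω) → ω
observation: the term reaches its normal form after 2 normal-order steps.


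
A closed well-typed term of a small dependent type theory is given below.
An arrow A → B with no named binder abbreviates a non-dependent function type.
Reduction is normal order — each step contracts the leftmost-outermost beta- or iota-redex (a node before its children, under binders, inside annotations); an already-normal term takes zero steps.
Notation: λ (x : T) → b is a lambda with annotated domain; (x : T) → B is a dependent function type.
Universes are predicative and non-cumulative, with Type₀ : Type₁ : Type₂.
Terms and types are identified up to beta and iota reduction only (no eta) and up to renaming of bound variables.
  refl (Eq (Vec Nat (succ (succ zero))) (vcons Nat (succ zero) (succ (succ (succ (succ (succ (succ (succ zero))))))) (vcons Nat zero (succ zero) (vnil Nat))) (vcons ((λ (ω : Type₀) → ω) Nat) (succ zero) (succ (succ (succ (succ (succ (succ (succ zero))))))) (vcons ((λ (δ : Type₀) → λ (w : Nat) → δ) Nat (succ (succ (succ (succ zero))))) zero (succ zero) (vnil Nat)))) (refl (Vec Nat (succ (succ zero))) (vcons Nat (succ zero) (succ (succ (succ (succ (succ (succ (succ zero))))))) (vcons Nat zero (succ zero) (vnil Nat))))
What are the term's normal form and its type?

resulting normal form:
  refl (Eq (Vec Nat (succ (succ zero))) (vcons Nat (succ zero) (succ (succ (succ (succ (succ (succ (succ zero))))))) (vcons Nat zero (succ zero) (vnil Nat))) (vcons Nat (succ zero) (succ (succ (succ (succ (succ (succ (succ zero))))))) (vcons Nat zero (succ zero) (vnil Nat)))) (refl (Vec Nat (succ (succ zero))) (vcons Nat (succ zero) (succ (succ (succ (succ (succ (succ (succ zero))))))) (vcons Nat zero (succ zero) (vnil Nat))))
the term's type:
  Eq (Eq (Vec Nat (succ (succ zero))) (vcons Nat (succ zero) (succ (succ (succ (succ (succ (succ (succ zero))))))) (vcons Nat zero (succ zero) (vnil Nat))) (vcons Nat (succ zero) (succ (succ (succ (succ (succ (succ (succ zero))))))) (vcons Nat zero (succ zero) (vnil Nat)))) (refl (Vec Nat (succ (succ zero))) (vcons Nat (succ zero) (succ (succ (succ (succ (succ (succ (succ zero))))))) (vcons Nat zero (succ zero) (vnil Nat)))) (refl (Vec Nat (succ (succ zero))) (vcons Nat (succ zero) (succ (succ (succ (succ (succ (succ (succ zero))))))) (vcons Nat zero (succ zero) (vnil Nat))))
observation: 3 normal-order steps normalize the term, beginning with a beta-redex.


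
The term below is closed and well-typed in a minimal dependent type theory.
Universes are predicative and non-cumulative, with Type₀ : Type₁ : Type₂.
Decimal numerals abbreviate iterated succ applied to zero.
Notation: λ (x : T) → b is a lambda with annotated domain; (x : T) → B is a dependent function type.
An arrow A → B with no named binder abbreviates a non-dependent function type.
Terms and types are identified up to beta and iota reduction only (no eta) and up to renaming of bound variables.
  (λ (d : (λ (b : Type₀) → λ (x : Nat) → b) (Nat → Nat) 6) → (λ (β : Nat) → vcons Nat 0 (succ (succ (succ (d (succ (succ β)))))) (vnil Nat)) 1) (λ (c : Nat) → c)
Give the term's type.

inferred type:
  Vec Nat 1


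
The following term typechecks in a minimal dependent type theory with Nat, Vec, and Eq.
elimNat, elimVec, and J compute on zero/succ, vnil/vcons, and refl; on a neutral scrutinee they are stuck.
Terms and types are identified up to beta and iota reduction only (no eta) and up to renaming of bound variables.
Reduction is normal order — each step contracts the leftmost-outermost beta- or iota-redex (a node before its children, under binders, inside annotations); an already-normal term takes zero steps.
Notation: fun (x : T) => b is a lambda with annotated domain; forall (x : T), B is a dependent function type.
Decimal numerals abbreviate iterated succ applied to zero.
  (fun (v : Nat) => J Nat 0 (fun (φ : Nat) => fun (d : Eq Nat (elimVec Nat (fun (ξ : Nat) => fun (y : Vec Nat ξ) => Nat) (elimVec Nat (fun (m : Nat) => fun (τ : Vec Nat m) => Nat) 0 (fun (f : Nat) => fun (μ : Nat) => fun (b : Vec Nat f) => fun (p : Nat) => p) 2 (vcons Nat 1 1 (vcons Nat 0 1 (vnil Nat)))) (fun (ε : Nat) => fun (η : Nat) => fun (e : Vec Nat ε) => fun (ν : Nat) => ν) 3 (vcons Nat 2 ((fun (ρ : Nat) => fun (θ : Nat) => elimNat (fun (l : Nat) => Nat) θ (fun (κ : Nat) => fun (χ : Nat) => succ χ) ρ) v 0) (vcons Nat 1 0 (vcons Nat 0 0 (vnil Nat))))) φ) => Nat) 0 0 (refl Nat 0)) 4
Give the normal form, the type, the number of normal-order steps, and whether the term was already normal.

reduced normal form:
  0
inferred type:
  Nat
reduction steps (normal order): 2
term was already normal: no
first contracted redex: a beta-redex


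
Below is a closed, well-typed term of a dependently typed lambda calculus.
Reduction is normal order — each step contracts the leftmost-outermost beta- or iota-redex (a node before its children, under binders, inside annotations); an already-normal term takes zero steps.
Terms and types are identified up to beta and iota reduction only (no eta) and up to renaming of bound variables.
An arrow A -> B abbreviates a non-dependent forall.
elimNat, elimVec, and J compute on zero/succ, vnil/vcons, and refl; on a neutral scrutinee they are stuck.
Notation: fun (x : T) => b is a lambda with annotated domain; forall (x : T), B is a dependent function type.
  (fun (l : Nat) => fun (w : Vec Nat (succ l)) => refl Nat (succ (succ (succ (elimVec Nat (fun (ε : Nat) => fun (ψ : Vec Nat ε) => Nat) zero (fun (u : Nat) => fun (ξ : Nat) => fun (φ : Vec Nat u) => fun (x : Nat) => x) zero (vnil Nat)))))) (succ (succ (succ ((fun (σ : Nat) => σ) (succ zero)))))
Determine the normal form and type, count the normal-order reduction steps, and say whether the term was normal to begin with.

normal form:
  fun (l : Vec Nat (succ (succ (succ (succ (succ zero)))))) => refl Nat (succ (succ (succ zero)))
the term's type:
  Vec Nat (succ (succ (succ (succ (succ zero))))) -> Eq Nat (succ (succ (succ zero))) (succ (succ (succ zero)))
normal-order step count: 3
term was already normal: no
first redex: a beta-redex


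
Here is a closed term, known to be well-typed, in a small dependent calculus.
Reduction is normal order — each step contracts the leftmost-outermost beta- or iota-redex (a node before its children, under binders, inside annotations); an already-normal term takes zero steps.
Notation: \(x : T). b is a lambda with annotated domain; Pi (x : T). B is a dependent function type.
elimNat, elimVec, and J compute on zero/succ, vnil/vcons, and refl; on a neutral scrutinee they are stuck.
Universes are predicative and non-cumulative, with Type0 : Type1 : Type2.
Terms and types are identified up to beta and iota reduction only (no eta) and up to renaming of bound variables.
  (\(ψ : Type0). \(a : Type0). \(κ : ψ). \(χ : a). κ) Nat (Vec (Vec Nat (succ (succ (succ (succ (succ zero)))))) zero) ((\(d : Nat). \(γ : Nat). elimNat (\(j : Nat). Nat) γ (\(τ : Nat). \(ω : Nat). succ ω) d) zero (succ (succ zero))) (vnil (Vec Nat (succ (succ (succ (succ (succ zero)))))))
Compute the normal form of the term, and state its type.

normal form:
  succ (succ zero)
the term's type:
  Nat


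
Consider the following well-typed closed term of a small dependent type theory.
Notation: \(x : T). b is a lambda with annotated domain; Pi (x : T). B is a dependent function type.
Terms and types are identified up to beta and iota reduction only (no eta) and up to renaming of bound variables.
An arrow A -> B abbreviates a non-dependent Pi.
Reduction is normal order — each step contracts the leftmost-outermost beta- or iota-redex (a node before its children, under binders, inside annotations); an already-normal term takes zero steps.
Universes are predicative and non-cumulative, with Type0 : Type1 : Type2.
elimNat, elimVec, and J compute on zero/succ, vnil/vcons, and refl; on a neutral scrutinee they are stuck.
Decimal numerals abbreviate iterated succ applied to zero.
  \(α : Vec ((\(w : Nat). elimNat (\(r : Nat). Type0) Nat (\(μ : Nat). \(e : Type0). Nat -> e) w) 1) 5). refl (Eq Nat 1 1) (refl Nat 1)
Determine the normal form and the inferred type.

normal form:
  \(α : Vec (Nat -> Nat) 5). refl (Eq Nat 1 1) (refl Nat 1)
inferred type:
  Vec (Nat -> Nat) 5 -> Eq (Eq Nat 1 1) (refl Nat 1) (refl Nat 1)
observation: reduction starts at a beta-redex, and 5 normal-order steps reach the normal form.


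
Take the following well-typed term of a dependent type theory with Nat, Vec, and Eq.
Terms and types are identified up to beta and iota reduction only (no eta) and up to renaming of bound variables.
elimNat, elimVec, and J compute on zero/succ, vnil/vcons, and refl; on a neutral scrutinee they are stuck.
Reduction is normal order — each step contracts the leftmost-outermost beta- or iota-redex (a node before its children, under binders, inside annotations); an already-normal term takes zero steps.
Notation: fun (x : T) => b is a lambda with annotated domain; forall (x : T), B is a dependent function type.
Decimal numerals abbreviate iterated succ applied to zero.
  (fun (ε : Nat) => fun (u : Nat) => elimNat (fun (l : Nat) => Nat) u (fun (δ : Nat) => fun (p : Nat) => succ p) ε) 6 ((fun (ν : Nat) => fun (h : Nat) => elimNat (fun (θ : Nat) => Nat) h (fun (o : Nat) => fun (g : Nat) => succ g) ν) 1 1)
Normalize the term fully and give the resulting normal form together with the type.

resulting normal form:
  8
the term's type:
  Nat


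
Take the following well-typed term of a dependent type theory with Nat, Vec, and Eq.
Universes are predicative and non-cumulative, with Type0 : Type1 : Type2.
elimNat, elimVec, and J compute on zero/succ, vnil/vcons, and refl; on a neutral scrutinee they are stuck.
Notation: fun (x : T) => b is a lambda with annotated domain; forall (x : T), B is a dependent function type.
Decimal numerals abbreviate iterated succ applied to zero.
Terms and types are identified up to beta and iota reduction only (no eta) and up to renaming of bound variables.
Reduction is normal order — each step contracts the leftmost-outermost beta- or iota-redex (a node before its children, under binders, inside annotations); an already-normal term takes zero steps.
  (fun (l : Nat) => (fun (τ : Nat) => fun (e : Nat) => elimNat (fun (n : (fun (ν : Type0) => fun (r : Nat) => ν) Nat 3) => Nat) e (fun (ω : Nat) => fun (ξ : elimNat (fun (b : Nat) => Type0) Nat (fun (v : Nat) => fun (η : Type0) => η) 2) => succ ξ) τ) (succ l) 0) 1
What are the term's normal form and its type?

reduced normal form:
  2
the term's type:
  Nat
observation: the leftmost-outermost redex is a beta-redex, and normalization takes 10 steps.


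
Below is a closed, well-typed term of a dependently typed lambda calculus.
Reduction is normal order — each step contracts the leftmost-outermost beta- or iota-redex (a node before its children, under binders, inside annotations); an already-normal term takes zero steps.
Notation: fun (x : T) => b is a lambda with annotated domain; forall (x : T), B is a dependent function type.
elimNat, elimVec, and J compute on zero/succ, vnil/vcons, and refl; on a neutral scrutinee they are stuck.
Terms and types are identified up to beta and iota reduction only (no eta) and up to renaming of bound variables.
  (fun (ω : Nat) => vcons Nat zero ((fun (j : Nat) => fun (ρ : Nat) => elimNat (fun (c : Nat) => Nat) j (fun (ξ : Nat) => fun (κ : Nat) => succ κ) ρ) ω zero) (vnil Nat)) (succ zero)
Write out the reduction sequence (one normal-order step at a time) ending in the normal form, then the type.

normal-order reduction sequence:
  (fun (ω : Nat) => vcons Nat zero ((fun (j : Nat) => fun (ρ : Nat) => elimNat (fun (c : Nat) => Nat) j (fun (ξ : Nat) => fun (κ : Nat) => succ κ) ρ) ω zero) (vnil Nat)) (succ zero)
  ~> vcons Nat zero ((fun (ω : Nat) => fun (j : Nat) => elimNat (fun (ρ : Nat) => Nat) ω (fun (c : Nat) => fun (ξ : Nat) => succ ξ) j) (succ zero) zero) (vnil Nat)
  ~> vcons Nat zero ((fun (ω : Nat) => elimNat (fun (j : Nat) => Nat) (succ zero) (fun (ρ : Nat) => fun (c : Nat) => succ c) ω) zero) (vnil Nat)
  ~> vcons Nat zero (elimNat (fun (ω : Nat) => Nat) (succ zero) (fun (j : Nat) => fun (ρ : Nat) => succ ρ) zero) (vnil Nat)
  ~> vcons Nat zero (succ zero) (vnil Nat)
the term's type:
  Vec Nat (succ zero)


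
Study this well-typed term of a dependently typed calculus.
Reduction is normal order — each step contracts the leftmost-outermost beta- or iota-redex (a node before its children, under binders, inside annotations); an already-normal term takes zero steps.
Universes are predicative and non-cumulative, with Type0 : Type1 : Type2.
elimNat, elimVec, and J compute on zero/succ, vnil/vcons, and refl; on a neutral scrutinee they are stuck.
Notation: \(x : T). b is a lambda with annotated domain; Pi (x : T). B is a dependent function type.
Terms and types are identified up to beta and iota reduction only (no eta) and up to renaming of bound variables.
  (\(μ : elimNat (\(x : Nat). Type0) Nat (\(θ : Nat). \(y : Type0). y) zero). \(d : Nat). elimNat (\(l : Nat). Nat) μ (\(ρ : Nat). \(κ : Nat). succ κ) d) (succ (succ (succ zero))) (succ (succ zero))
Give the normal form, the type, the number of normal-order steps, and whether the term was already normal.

reduced normal form:
  succ (succ (succ (succ (succ zero))))
inferred type:
  Nat
steps to reach normal form (normal order): 9
started in normal form: no
first redex: a beta-redex


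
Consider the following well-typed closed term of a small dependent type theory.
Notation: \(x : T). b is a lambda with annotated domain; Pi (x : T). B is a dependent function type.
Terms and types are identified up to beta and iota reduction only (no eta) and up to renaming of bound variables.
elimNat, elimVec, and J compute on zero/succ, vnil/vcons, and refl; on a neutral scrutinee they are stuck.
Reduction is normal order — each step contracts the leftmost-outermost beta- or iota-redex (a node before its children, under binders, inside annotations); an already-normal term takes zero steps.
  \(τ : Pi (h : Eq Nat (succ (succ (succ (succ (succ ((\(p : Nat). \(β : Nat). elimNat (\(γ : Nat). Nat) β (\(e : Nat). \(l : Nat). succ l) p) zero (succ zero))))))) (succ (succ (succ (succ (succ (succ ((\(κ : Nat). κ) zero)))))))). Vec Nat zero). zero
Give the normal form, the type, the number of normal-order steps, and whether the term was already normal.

normal form:
  \(τ : Pi (h : Eq Nat (succ (succ (succ (succ (succ (succ zero)))))) (succ (succ (succ (succ (succ (succ zero))))))). Vec Nat zero). zero
type:
  Pi (τ : Pi (h : Eq Nat (succ (succ (succ (succ (succ (succ zero)))))) (succ (succ (succ (succ (succ (succ zero))))))). Vec Nat zero). Nat
normal-order step count: 4
started in normal form: no
first contracted redex: a beta-redex


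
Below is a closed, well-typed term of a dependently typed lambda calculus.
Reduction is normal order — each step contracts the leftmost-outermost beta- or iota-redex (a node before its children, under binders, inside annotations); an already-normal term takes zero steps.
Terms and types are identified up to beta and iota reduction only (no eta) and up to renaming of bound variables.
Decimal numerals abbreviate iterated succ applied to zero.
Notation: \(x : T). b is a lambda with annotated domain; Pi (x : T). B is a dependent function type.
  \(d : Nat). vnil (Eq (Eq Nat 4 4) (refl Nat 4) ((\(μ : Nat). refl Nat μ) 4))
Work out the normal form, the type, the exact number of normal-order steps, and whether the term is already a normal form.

resulting normal form:
  \(d : Nat). vnil (Eq (Eq Nat 4 4) (refl Nat 4) (refl Nat 4))
the term's type:
  Pi (d : Nat). Vec (Eq (Eq Nat 4 4) (refl Nat 4) (refl Nat 4)) 0
reduction steps (normal order): 1
started in normal form: no
first redex: a beta-redex


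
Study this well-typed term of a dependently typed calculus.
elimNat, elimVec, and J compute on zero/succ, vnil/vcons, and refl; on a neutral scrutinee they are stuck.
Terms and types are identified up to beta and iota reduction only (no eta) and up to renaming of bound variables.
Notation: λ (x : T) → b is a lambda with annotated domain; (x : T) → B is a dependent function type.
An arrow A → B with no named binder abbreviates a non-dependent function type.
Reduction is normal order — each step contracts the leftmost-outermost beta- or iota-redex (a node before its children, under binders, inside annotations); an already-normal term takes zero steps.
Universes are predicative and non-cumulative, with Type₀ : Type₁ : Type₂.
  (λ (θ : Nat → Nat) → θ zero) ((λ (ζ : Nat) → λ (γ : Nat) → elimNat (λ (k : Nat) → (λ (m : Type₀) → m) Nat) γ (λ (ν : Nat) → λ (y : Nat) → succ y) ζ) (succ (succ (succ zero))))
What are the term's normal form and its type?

resulting normal form:
  succ (succ (succ zero))
type:
  Nat
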